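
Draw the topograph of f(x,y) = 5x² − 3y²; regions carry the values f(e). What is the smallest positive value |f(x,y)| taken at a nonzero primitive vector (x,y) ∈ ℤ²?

descent: ρ → (-3,6,2)  [lands on river]
river: ρ → (2,6,-3)
closes: descent 1, river 2
min |a| on river = 2

2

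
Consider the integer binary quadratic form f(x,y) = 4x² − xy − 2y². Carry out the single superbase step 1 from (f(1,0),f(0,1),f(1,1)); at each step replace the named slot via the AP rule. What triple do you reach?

start (4,-2,1) = (f(1,0),f(0,1),f(1,1))
replace slot 1: 2·((-2)+1) − 4 = -6 → (-6,-2,1)

-6,-2,1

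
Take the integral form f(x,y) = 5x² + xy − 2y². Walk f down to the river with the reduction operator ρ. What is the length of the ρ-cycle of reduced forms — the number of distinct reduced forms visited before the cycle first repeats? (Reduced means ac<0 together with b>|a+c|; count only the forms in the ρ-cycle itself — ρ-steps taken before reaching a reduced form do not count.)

D = 41, ⌊√D⌋ = 6
descent: ρ → (-2,3,4)  [lands on river]
river: ρ → (4,5,-1)
river: ρ → (-1,5,4)
river: ρ → (4,3,-2)
river: ρ → (-2,5,2)
river: ρ → (2,3,-4)
river: ρ → (-4,5,1)
river: ρ → (1,5,-4)
river: ρ → (-4,3,2)
river: ρ → (2,5,-2)
ρ-cycle length = 10 (tail of 1 descent step not counted)

10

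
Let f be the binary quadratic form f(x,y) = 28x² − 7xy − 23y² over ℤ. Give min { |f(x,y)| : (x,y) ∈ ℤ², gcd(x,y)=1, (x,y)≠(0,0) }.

descent: ρ → (-23,7,28)  [lands on river]
river: ρ → (28,49,-2)
river: ρ → (-2,51,3)
river: ρ → (3,51,-2)
river: ρ → (-2,49,28)
river: ρ → (28,7,-23)
river: ρ → (-23,39,12)
river: ρ → (12,33,-32)
river: ρ → (-32,31,13)
river: ρ → (13,47,-8)
river: ρ → (-8,49,7)
river: ρ → (7,49,-8)
river: ρ → (-8,47,13)
river: ρ → (13,31,-32)
river: ρ → (-32,33,12)
river: ρ → (12,39,-23)
closes: descent 1, river 16
min |a| on river = 2

2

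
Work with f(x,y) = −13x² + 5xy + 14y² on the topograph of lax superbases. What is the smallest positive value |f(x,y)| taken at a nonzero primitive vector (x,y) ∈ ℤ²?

river: ρ → (14,23,-4)
river: ρ → (-4,25,8)
river: ρ → (8,23,-7)
river: ρ → (-7,19,14)
river: ρ → (14,9,-12)
river: ρ → (-12,15,11)
river: ρ → (11,7,-16)
river: ρ → (-16,25,2)
river: ρ → (2,27,-3)
river: ρ → (-3,27,2)
river: ρ → (2,25,-16)
river: ρ → (-16,7,11)
river: ρ → (11,15,-12)
river: ρ → (-12,9,14)
river: ρ → (14,19,-7)
river: ρ → (-7,23,8)
river: ρ → (8,25,-4)
river: ρ → (-4,23,14)
river: ρ → (14,5,-13)
river: ρ → (-13,21,6)
river: ρ → (6,27,-1)
river: ρ → (-1,27,6)
river: ρ → (6,21,-13)
river: ρ → (-13,5,14)
closes: descent 0, river 24
min |a| on river = 1

1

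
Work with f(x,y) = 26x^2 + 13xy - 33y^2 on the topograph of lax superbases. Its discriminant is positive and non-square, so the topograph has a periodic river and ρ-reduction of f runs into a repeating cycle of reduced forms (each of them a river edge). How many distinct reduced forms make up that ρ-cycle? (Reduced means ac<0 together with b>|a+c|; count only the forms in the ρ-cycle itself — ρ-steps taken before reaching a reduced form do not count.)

D = 3601, ⌊√D⌋ = 60
river: ρ → (-33,53,6)
river: ρ → (6,55,-24)
river: ρ → (-24,41,20)
river: ρ → (20,39,-26)
river: ρ → (-26,13,33)
river: ρ → (33,53,-6)
river: ρ → (-6,55,24)
river: ρ → (24,41,-20)
river: ρ → (-20,39,26)
river: ρ → (26,13,-33)
ρ-cycle length = 10 (tail of 0 descent steps not counted)

10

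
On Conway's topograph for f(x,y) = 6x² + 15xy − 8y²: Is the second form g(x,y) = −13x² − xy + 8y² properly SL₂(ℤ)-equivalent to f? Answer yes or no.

D₁ = 417, D₂ = 417
river cycle of f (length 18): (-8, 17, 4), (4, 15, -12), (-12, 9, 7), (7, 19, -2), (-2, 17, 16), (16, 15, -3), (-3, 15, 16), (16, 17, -2), (-2, 19, 7), (7, 9, -12), … (8 more)
river cycle of g (length 18): (8, 17, -4), (-4, 15, 12), (12, 9, -7), (-7, 19, 2), (2, 17, -16), (-16, 15, 3), (3, 15, -16), (-16, 17, 2), (2, 19, -7), (-7, 9, 12), … (8 more)
cycles differ ⇒ inequivalent

no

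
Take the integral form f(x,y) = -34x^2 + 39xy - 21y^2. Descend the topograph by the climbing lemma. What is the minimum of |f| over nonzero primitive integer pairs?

translate: b→29 (≡-39 mod 68), so (34,-39,21)→(34,29,16)
flip: (34,29,16)→(16,-29,34)
translate: b→3 (≡-29 mod 32), so (16,-29,34)→(16,3,21)
reduced (well bottom): (16,3,21) with a≤c, −a<b≤a
well minimum |f| = |-16| = 16 (negative-definite)

16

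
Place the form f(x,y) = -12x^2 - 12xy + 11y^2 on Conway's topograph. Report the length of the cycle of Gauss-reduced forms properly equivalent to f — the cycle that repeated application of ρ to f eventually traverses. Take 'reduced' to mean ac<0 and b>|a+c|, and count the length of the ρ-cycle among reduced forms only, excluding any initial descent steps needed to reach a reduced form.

D = 672, ⌊√D⌋ = 25
descent: ρ → (11,12,-12)  [lands on river]
river: ρ → (-12,12,11)
river: ρ → (11,10,-13)
river: ρ → (-13,16,8)
river: ρ → (8,16,-13)
river: ρ → (-13,10,11)
ρ-cycle length = 6 (tail of 1 descent step not counted)

6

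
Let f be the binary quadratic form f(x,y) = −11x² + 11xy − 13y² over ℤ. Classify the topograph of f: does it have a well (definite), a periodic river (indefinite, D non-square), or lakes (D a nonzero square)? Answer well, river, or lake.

D = b²−4ac = 11² − 4·(-11)·(-13) = -451
D < 0 ⇒ definite ⇒ every region one sign ⇒ single well

well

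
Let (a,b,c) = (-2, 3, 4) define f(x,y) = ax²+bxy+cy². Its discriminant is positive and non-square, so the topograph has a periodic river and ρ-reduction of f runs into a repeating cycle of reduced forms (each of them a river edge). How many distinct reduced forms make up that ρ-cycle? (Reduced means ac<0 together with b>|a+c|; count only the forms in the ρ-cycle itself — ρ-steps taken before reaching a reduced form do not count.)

D = 41, ⌊√D⌋ = 6
river: ρ → (4,5,-1)
river: ρ → (-1,5,4)
river: ρ → (4,3,-2)
river: ρ → (-2,5,2)
river: ρ → (2,3,-4)
river: ρ → (-4,5,1)
river: ρ → (1,5,-4)
river: ρ → (-4,3,2)
river: ρ → (2,5,-2)
river: ρ → (-2,3,4)
ρ-cycle length = 10 (tail of 0 descent steps not counted)

10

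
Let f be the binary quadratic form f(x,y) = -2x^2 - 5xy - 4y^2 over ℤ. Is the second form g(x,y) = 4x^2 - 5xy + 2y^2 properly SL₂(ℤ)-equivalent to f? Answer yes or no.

D₁ = -7, D₂ = -7
f is negative-definite; reduce −f:
−f: translate: b→1 (≡5 mod 4), so (2,5,4)→(2,1,1)
−f: flip: (2,1,1)→(1,-1,2)
−f: translate: b→1 (≡-1 mod 2), so (1,-1,2)→(1,1,2)
−f: reduced (well bottom): (1,1,2) with a≤c, −a<b≤a
flip sign back: reduced form of f is (-1,-1,-2)
g: translate: b→3 (≡-5 mod 8), so (4,-5,2)→(4,3,1)
g: flip: (4,3,1)→(1,-3,4)
g: translate: b→1 (≡-3 mod 2), so (1,-3,4)→(1,1,2)
g: reduced (well bottom): (1,1,2) with a≤c, −a<b≤a
reduced forms (-1, -1, -2) vs (1, 1, 2) ⇒ inequivalent

no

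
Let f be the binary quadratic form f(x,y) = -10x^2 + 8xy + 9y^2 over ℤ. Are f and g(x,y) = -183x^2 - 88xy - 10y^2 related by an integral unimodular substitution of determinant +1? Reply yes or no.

D₁ = 424, D₂ = 424
river cycle of f (length 18): (9, 10, -9), (-9, 8, 10), (10, 12, -7), (-7, 16, 6), (6, 20, -1), (-1, 20, 6), (6, 16, -7), (-7, 12, 10), (10, 8, -9), (-9, 10, 9), … (8 more)
river cycle of g (length 18): (-10, 8, 9), (9, 10, -9), (-9, 8, 10), (10, 12, -7), (-7, 16, 6), (6, 20, -1), (-1, 20, 6), (6, 16, -7), (-7, 12, 10), (10, 8, -9), … (8 more)
cycles coincide ⇒ equivalent

yes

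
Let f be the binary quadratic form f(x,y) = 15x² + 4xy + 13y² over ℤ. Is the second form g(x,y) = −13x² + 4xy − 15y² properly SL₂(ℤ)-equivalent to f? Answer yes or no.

D₁ = -764, D₂ = -764
f: flip: (15,4,13)→(13,-4,15)
f: reduced (well bottom): (13,-4,15) with a≤c, −a<b≤a
g is negative-definite; reduce −g:
−g: reduced (well bottom): (13,-4,15) with a≤c, −a<b≤a
flip sign back: reduced form of g is (-13,4,-15)
reduced forms (13, -4, 15) vs (-13, 4, -15) ⇒ inequivalent

no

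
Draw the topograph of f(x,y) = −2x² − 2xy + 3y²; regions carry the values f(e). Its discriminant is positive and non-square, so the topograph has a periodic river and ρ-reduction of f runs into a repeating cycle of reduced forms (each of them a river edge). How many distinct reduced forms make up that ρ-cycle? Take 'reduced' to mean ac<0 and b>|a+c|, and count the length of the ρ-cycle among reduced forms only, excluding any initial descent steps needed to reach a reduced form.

D = 28, ⌊√D⌋ = 5
descent: ρ → (3,2,-2)  [lands on river]
river: ρ → (-2,2,3)
river: ρ → (3,4,-1)
river: ρ → (-1,4,3)
ρ-cycle length = 4 (tail of 1 descent step not counted)

4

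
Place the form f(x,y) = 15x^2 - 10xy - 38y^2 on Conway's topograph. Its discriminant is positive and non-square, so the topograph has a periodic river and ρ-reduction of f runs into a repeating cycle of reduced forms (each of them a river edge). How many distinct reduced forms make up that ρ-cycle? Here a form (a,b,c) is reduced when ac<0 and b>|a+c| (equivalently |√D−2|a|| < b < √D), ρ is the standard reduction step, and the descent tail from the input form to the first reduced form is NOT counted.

D = 2380, ⌊√D⌋ = 48
descent: ρ → (-38,10,15)
descent: ρ → (15,20,-33)  [lands on river]
river: ρ → (-33,46,2)
river: ρ → (2,46,-33)
river: ρ → (-33,20,15)
river: ρ → (15,40,-13)
river: ρ → (-13,38,18)
river: ρ → (18,34,-17)
river: ρ → (-17,34,18)
river: ρ → (18,38,-13)
river: ρ → (-13,40,15)
ρ-cycle length = 10 (tail of 2 descent steps not counted)

10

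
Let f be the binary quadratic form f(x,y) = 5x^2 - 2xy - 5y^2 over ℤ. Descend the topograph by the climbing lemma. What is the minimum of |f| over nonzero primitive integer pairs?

descent: ρ → (-5,2,5)  [lands on river]
river: ρ → (5,8,-2)
river: ρ → (-2,8,5)
river: ρ → (5,2,-5)
river: ρ → (-5,8,2)
river: ρ → (2,8,-5)
closes: descent 1, river 6
min |a| on river = 2

2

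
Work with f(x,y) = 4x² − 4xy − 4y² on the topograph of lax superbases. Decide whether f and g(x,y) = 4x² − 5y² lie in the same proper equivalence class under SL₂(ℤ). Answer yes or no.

D₁ = 80, D₂ = 80
river cycle of f (length 2): (-4, 4, 4), (4, 4, -4)
river cycle of g (length 2): (4, 8, -1), (-1, 8, 4)
cycles differ ⇒ inequivalent

no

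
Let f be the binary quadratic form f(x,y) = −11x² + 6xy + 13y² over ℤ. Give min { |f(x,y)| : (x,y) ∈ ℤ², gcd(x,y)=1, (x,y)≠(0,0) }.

river: ρ → (13,20,-4)
river: ρ → (-4,20,13)
river: ρ → (13,6,-11)
river: ρ → (-11,16,8)
river: ρ → (8,16,-11)
river: ρ → (-11,6,13)
closes: descent 0, river 6
min |a| on river = 4

4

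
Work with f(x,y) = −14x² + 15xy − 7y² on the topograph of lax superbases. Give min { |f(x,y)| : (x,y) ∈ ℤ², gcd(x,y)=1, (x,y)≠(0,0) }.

translate: b→13 (≡-15 mod 28), so (14,-15,7)→(14,13,6)
flip: (14,13,6)→(6,-13,14)
translate: b→-1 (≡-13 mod 12), so (6,-13,14)→(6,-1,7)
reduced (well bottom): (6,-1,7) with a≤c, −a<b≤a
well minimum |f| = |-6| = 6 (negative-definite)

6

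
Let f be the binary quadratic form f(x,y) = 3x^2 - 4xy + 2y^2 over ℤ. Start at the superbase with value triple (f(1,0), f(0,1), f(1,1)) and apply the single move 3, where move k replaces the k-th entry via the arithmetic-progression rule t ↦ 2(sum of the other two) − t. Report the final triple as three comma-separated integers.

start (3,2,1) = (f(1,0),f(0,1),f(1,1))
replace slot 3: 2·(3+2) − 1 = 9 → (3,2,9)

3,2,9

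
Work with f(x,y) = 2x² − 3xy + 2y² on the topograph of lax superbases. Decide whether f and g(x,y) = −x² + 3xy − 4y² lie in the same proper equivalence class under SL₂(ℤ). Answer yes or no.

D₁ = -7, D₂ = -7
f: translate: b→1 (≡-3 mod 4), so (2,-3,2)→(2,1,1)
f: flip: (2,1,1)→(1,-1,2)
f: translate: b→1 (≡-1 mod 2), so (1,-1,2)→(1,1,2)
f: reduced (well bottom): (1,1,2) with a≤c, −a<b≤a
g is negative-definite; reduce −g:
−g: translate: b→1 (≡-3 mod 2), so (1,-3,4)→(1,1,2)
−g: reduced (well bottom): (1,1,2) with a≤c, −a<b≤a
flip sign back: reduced form of g is (-1,-1,-2)
reduced forms (1, 1, 2) vs (-1, -1, -2) ⇒ inequivalent

no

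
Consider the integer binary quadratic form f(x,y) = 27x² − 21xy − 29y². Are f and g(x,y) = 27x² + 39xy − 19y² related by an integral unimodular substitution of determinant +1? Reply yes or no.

D₁ = 3573, D₂ = 3573
river cycle of f (length 18): (-29, 21, 27), (27, 33, -23), (-23, 59, 1), (1, 59, -23), (-23, 33, 27), (27, 21, -29), (-29, 37, 19), (19, 39, -27), (-27, 15, 31), (31, 47, -11), … (8 more)
river cycle of g (length 18): (-19, 37, 29), (29, 21, -27), (-27, 33, 23), (23, 59, -1), (-1, 59, 23), (23, 33, -27), (-27, 21, 29), (29, 37, -19), (-19, 39, 27), (27, 15, -31), … (8 more)
cycles differ ⇒ inequivalent

no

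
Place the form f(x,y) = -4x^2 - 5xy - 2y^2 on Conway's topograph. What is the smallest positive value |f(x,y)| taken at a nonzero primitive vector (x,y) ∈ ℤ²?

translate: b→-3 (≡5 mod 8), so (4,5,2)→(4,-3,1)
flip: (4,-3,1)→(1,3,4)
translate: b→1 (≡3 mod 2), so (1,3,4)→(1,1,2)
reduced (well bottom): (1,1,2) with a≤c, −a<b≤a
well minimum |f| = |-1| = 1 (negative-definite)

1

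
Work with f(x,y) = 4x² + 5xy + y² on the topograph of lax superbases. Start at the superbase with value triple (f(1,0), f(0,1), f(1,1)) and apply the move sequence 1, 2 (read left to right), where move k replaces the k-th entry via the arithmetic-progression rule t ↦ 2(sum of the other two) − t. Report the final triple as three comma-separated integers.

start (4,1,10) = (f(1,0),f(0,1),f(1,1))
replace slot 1: 2·(1+10) − 4 = 18 → (18,1,10)
replace slot 2: 2·(18+10) − 1 = 55 → (18,55,10)

18,55,10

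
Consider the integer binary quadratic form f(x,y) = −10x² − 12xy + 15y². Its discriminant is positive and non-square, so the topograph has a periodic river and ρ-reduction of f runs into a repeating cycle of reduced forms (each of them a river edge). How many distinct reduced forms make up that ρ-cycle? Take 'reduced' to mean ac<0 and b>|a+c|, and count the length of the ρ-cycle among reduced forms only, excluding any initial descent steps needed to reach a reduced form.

D = 744, ⌊√D⌋ = 27
descent: ρ → (15,12,-10)  [lands on river]
river: ρ → (-10,8,17)
river: ρ → (17,26,-1)
river: ρ → (-1,26,17)
river: ρ → (17,8,-10)
river: ρ → (-10,12,15)
river: ρ → (15,18,-7)
river: ρ → (-7,24,6)
river: ρ → (6,24,-7)
river: ρ → (-7,18,15)
ρ-cycle length = 10 (tail of 1 descent step not counted)

10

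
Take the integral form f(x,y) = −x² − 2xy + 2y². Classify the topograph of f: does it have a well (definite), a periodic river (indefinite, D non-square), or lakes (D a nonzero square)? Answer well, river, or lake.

D = b²−4ac = (-2)² − 4·(-1)·2 = 12
D > 0 non-square ⇒ indefinite ⇒ periodic river

river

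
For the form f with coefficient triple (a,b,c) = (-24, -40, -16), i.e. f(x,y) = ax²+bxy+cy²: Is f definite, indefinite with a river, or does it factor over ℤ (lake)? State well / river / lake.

D = b²−4ac = (-40)² − 4·(-24)·(-16) = 64
D = 8² is a perfect square ⇒ form factors over ℤ ⇒ lakes

lake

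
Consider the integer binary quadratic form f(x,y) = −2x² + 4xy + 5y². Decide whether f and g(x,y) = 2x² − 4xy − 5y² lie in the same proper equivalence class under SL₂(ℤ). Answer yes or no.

D₁ = 56, D₂ = 56
river cycle of f (length 4): (5, 6, -1), (-1, 6, 5), (5, 4, -2), (-2, 4, 5)
river cycle of g (length 4): (-5, 4, 2), (2, 4, -5), (-5, 6, 1), (1, 6, -5)
cycles differ ⇒ inequivalent

no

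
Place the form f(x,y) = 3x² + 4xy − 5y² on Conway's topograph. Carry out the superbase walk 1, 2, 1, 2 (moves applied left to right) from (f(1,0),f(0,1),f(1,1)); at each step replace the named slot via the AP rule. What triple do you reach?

start (3,-5,2) = (f(1,0),f(0,1),f(1,1))
replace slot 1: 2·((-5)+2) − 3 = -9 → (-9,-5,2)
replace slot 2: 2·((-9)+2) − (-5) = -9 → (-9,-9,2)
replace slot 1: 2·((-9)+2) − (-9) = -5 → (-5,-9,2)
replace slot 2: 2·((-5)+2) − (-9) = 3 → (-5,3,2)

-5,3,2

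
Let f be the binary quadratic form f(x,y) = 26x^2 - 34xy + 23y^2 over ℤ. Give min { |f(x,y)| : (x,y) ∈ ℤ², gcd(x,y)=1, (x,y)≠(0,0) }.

translate: b→18 (≡-34 mod 52), so (26,-34,23)→(26,18,15)
flip: (26,18,15)→(15,-18,26)
translate: b→12 (≡-18 mod 30), so (15,-18,26)→(15,12,23)
reduced (well bottom): (15,12,23) with a≤c, −a<b≤a
well minimum = a = 15

15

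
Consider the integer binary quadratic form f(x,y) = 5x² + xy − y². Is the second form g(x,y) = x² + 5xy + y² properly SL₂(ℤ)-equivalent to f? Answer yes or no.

D₁ = 21, D₂ = 21
river cycle of f (length 2): (-1, 3, 3), (3, 3, -1)
river cycle of g (length 2): (1, 3, -3), (-3, 3, 1)
cycles differ ⇒ inequivalent

no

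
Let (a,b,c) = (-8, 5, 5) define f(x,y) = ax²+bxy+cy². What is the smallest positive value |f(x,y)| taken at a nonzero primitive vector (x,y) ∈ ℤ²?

river: ρ → (5,5,-8)
river: ρ → (-8,11,2)
river: ρ → (2,13,-2)
river: ρ → (-2,11,8)
river: ρ → (8,5,-5)
river: ρ → (-5,5,8)
river: ρ → (8,11,-2)
river: ρ → (-2,13,2)
river: ρ → (2,11,-8)
river: ρ → (-8,5,5)
closes: descent 0, river 10
min |a| on river = 2

2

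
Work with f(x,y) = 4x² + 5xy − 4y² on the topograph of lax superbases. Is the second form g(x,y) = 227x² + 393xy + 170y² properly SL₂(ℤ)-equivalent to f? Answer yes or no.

D₁ = 89, D₂ = 89
river cycle of f (length 14): (-4, 3, 5), (5, 7, -2), (-2, 9, 1), (1, 9, -2), (-2, 7, 5), (5, 3, -4), (-4, 5, 4), (4, 3, -5), (-5, 7, 2), (2, 9, -1), … (4 more)
river cycle of g (length 14): (4, 5, -4), (-4, 3, 5), (5, 7, -2), (-2, 9, 1), (1, 9, -2), (-2, 7, 5), (5, 3, -4), (-4, 5, 4), (4, 3, -5), (-5, 7, 2), … (4 more)
cycles coincide ⇒ equivalent

yes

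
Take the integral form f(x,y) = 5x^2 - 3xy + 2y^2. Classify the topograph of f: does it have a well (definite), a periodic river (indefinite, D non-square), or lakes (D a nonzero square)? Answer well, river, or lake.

D = b²−4ac = (-3)² − 4·5·2 = -31
D < 0 ⇒ definite ⇒ every region one sign ⇒ single well

well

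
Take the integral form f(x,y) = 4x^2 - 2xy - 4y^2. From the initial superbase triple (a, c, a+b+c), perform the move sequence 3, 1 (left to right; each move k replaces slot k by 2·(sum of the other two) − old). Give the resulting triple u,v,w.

start (4,-4,-2) = (f(1,0),f(0,1),f(1,1))
replace slot 3: 2·(4+(-4)) − (-2) = 2 → (4,-4,2)
replace slot 1: 2·((-4)+2) − 4 = -8 → (-8,-4,2)

-8,-4,2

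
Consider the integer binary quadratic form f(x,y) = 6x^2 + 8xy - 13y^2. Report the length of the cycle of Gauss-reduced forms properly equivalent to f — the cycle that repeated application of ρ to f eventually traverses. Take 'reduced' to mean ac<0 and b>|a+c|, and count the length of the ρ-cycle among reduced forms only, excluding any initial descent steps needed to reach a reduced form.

D = 376, ⌊√D⌋ = 19
river: ρ → (-13,18,1)
river: ρ → (1,18,-13)
river: ρ → (-13,8,6)
river: ρ → (6,16,-5)
river: ρ → (-5,14,9)
river: ρ → (9,4,-10)
river: ρ → (-10,16,3)
river: ρ → (3,14,-15)
river: ρ → (-15,16,2)
river: ρ → (2,16,-15)
river: ρ → (-15,14,3)
river: ρ → (3,16,-10)
river: ρ → (-10,4,9)
river: ρ → (9,14,-5)
river: ρ → (-5,16,6)
river: ρ → (6,8,-13)
ρ-cycle length = 16 (tail of 0 descent steps not counted)

16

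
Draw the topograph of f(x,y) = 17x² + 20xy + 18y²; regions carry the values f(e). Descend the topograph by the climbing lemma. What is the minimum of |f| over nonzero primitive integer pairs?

translate: b→-14 (≡20 mod 34), so (17,20,18)→(17,-14,15)
flip: (17,-14,15)→(15,14,17)
reduced (well bottom): (15,14,17) with a≤c, −a<b≤a
well minimum = a = 15

15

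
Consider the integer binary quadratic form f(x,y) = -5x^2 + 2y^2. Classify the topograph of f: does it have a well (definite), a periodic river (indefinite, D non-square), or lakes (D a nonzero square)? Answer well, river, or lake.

D = b²−4ac = 0² − 4·(-5)·2 = 40
D > 0 non-square ⇒ indefinite ⇒ periodic river

river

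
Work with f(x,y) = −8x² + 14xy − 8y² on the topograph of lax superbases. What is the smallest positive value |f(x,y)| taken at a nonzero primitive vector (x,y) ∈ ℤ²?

translate: b→2 (≡-14 mod 16), so (8,-14,8)→(8,2,2)
flip: (8,2,2)→(2,-2,8)
translate: b→2 (≡-2 mod 4), so (2,-2,8)→(2,2,8)
reduced (well bottom): (2,2,8) with a≤c, −a<b≤a
well minimum |f| = |-2| = 2 (negative-definite)

2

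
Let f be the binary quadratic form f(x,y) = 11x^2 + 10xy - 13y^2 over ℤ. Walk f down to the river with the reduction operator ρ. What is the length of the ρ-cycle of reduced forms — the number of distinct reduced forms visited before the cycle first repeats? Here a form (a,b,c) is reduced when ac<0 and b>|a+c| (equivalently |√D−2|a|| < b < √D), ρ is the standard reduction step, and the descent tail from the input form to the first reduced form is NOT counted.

D = 672, ⌊√D⌋ = 25
river: ρ → (-13,16,8)
river: ρ → (8,16,-13)
river: ρ → (-13,10,11)
river: ρ → (11,12,-12)
river: ρ → (-12,12,11)
river: ρ → (11,10,-13)
ρ-cycle length = 6 (tail of 0 descent steps not counted)

6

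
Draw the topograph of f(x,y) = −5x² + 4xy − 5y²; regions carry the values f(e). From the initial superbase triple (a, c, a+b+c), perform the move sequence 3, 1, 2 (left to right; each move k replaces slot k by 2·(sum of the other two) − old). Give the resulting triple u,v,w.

start (-5,-5,-6) = (f(1,0),f(0,1),f(1,1))
replace slot 3: 2·((-5)+(-5)) − (-6) = -14 → (-5,-5,-14)
replace slot 1: 2·((-5)+(-14)) − (-5) = -33 → (-33,-5,-14)
replace slot 2: 2·((-33)+(-14)) − (-5) = -89 → (-33,-89,-14)

-33,-89,-14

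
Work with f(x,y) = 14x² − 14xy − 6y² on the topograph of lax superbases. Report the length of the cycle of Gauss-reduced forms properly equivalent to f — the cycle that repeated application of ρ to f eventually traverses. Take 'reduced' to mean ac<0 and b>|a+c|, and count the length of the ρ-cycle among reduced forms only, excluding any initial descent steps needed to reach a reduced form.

D = 532, ⌊√D⌋ = 23
descent: ρ → (-6,14,14)  [lands on river]
river: ρ → (14,14,-6)
river: ρ → (-6,22,2)
river: ρ → (2,22,-6)
ρ-cycle length = 4 (tail of 1 descent step not counted)

4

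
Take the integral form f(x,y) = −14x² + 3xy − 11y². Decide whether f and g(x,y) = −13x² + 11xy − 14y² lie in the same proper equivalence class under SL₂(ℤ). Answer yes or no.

D₁ = -607, D₂ = -607
f is negative-definite; reduce −f:
−f: flip: (14,-3,11)→(11,3,14)
−f: reduced (well bottom): (11,3,14) with a≤c, −a<b≤a
flip sign back: reduced form of f is (-11,-3,-14)
g is negative-definite; reduce −g:
−g: reduced (well bottom): (13,-11,14) with a≤c, −a<b≤a
flip sign back: reduced form of g is (-13,11,-14)
reduced forms (-11, -3, -14) vs (-13, 11, -14) ⇒ inequivalent

no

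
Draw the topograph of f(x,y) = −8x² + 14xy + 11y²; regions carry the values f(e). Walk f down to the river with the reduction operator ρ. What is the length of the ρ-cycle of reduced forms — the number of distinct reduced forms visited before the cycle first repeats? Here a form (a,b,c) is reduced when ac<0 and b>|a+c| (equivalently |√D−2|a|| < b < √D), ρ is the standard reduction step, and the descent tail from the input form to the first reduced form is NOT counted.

D = 548, ⌊√D⌋ = 23
river: ρ → (11,8,-11)
river: ρ → (-11,14,8)
river: ρ → (8,18,-7)
river: ρ → (-7,10,16)
river: ρ → (16,22,-1)
river: ρ → (-1,22,16)
river: ρ → (16,10,-7)
river: ρ → (-7,18,8)
river: ρ → (8,14,-11)
river: ρ → (-11,8,11)
river: ρ → (11,14,-8)
river: ρ → (-8,18,7)
river: ρ → (7,10,-16)
river: ρ → (-16,22,1)
river: ρ → (1,22,-16)
river: ρ → (-16,10,7)
river: ρ → (7,18,-8)
river: ρ → (-8,14,11)
ρ-cycle length = 18 (tail of 0 descent steps not counted)

18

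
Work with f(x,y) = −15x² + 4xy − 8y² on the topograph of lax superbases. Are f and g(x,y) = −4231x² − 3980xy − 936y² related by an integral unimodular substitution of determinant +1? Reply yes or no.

D₁ = -464, D₂ = -464
f is negative-definite; reduce −f:
−f: flip: (15,-4,8)→(8,4,15)
−f: reduced (well bottom): (8,4,15) with a≤c, −a<b≤a
flip sign back: reduced form of f is (-8,-4,-15)
g is negative-definite; reduce −g:
−g: flip: (4231,3980,936)→(936,-3980,4231)
−g: translate: b→-236 (≡-3980 mod 1872), so (936,-3980,4231)→(936,-236,15)
−g: flip: (936,-236,15)→(15,236,936)
−g: translate: b→-4 (≡236 mod 30), so (15,236,936)→(15,-4,8)
−g: flip: (15,-4,8)→(8,4,15)
−g: reduced (well bottom): (8,4,15) with a≤c, −a<b≤a
flip sign back: reduced form of g is (-8,-4,-15)
reduced forms (-8, -4, -15) vs (-8, -4, -15) ⇒ equivalent

yes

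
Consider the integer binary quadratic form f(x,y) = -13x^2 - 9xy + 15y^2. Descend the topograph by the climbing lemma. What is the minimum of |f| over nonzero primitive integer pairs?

descent: ρ → (15,9,-13)  [lands on river]
river: ρ → (-13,17,11)
river: ρ → (11,27,-3)
river: ρ → (-3,27,11)
river: ρ → (11,17,-13)
river: ρ → (-13,9,15)
river: ρ → (15,21,-7)
river: ρ → (-7,21,15)
closes: descent 1, river 8
min |a| on river = 3

3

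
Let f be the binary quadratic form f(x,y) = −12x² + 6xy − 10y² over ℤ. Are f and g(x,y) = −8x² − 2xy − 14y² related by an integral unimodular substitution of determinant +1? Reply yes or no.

D₁ = -444, D₂ = -444
f is negative-definite; reduce −f:
−f: flip: (12,-6,10)→(10,6,12)
−f: reduced (well bottom): (10,6,12) with a≤c, −a<b≤a
flip sign back: reduced form of f is (-10,-6,-12)
g is negative-definite; reduce −g:
−g: reduced (well bottom): (8,2,14) with a≤c, −a<b≤a
flip sign back: reduced form of g is (-8,-2,-14)
reduced forms (-10, -6, -12) vs (-8, -2, -14) ⇒ inequivalent

no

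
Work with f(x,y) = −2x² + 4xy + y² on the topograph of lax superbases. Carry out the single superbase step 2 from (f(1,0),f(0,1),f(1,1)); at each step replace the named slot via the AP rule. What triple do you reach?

start (-2,1,3) = (f(1,0),f(0,1),f(1,1))
replace slot 2: 2·((-2)+3) − 1 = 1 → (-2,1,3)

-2,1,3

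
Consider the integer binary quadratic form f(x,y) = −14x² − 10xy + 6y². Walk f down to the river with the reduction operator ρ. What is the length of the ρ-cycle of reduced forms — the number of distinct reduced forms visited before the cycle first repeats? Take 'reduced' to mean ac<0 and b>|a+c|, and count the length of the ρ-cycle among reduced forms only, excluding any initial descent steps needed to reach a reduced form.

D = 436, ⌊√D⌋ = 20
descent: ρ → (6,10,-14)  [lands on river]
river: ρ → (-14,18,2)
river: ρ → (2,18,-14)
river: ρ → (-14,10,6)
river: ρ → (6,14,-10)
river: ρ → (-10,6,10)
river: ρ → (10,14,-6)
river: ρ → (-6,10,14)
river: ρ → (14,18,-2)
river: ρ → (-2,18,14)
river: ρ → (14,10,-6)
river: ρ → (-6,14,10)
river: ρ → (10,6,-10)
river: ρ → (-10,14,6)
ρ-cycle length = 14 (tail of 1 descent step not counted)

14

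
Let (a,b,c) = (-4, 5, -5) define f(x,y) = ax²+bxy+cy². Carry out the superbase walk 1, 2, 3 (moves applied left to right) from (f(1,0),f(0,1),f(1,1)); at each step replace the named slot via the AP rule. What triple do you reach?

start (-4,-5,-4) = (f(1,0),f(0,1),f(1,1))
replace slot 1: 2·((-5)+(-4)) − (-4) = -14 → (-14,-5,-4)
replace slot 2: 2·((-14)+(-4)) − (-5) = -31 → (-14,-31,-4)
replace slot 3: 2·((-14)+(-31)) − (-4) = -86 → (-14,-31,-86)

-14,-31,-86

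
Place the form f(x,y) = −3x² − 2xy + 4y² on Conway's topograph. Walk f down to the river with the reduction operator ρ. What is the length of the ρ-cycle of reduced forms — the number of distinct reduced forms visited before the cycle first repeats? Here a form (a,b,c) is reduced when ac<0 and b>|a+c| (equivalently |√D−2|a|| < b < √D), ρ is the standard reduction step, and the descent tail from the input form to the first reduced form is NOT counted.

D = 52, ⌊√D⌋ = 7
descent: ρ → (4,2,-3)  [lands on river]
river: ρ → (-3,4,3)
river: ρ → (3,2,-4)
river: ρ → (-4,6,1)
river: ρ → (1,6,-4)
river: ρ → (-4,2,3)
river: ρ → (3,4,-3)
river: ρ → (-3,2,4)
river: ρ → (4,6,-1)
river: ρ → (-1,6,4)
ρ-cycle length = 10 (tail of 1 descent step not counted)

10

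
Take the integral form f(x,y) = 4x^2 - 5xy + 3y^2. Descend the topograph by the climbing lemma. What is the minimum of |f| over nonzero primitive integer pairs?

translate: b→3 (≡-5 mod 8), so (4,-5,3)→(4,3,2)
flip: (4,3,2)→(2,-3,4)
translate: b→1 (≡-3 mod 4), so (2,-3,4)→(2,1,3)
reduced (well bottom): (2,1,3) with a≤c, −a<b≤a
well minimum = a = 2

2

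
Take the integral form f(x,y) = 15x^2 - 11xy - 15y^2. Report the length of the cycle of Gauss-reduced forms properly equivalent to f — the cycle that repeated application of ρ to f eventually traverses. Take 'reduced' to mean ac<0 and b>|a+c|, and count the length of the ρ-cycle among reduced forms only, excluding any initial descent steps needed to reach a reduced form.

D = 1021, ⌊√D⌋ = 31
descent: ρ → (-15,11,15)  [lands on river]
river: ρ → (15,19,-11)
river: ρ → (-11,25,9)
river: ρ → (9,29,-5)
river: ρ → (-5,31,3)
river: ρ → (3,29,-15)
river: ρ → (-15,31,1)
river: ρ → (1,31,-15)
river: ρ → (-15,29,3)
river: ρ → (3,31,-5)
river: ρ → (-5,29,9)
river: ρ → (9,25,-11)
river: ρ → (-11,19,15)
river: ρ → (15,11,-15)
river: ρ → (-15,19,11)
river: ρ → (11,25,-9)
river: ρ → (-9,29,5)
river: ρ → (5,31,-3)
river: ρ → (-3,29,15)
river: ρ → (15,31,-1)
river: ρ → (-1,31,15)
river: ρ → (15,29,-3)
river: ρ → (-3,31,5)
river: ρ → (5,29,-9)
river: ρ → (-9,25,11)
river: ρ → (11,19,-15)
ρ-cycle length = 26 (tail of 1 descent step not counted)

26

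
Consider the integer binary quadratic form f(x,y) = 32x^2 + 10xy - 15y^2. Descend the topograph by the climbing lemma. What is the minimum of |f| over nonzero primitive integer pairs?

descent: ρ → (-15,20,27)  [lands on river]
river: ρ → (27,34,-8)
river: ρ → (-8,30,35)
river: ρ → (35,40,-3)
river: ρ → (-3,44,7)
river: ρ → (7,40,-15)
closes: descent 1, river 6
min |a| on river = 3

3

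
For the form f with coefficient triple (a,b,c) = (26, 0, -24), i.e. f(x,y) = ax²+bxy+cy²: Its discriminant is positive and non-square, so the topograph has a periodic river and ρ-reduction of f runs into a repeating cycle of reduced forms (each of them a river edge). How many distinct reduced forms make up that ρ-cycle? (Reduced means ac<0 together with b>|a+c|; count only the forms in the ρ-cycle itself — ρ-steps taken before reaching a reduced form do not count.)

D = 2496, ⌊√D⌋ = 49
descent: ρ → (-24,48,2)  [lands on river]
river: ρ → (2,48,-24)
ρ-cycle length = 2 (tail of 1 descent step not counted)

2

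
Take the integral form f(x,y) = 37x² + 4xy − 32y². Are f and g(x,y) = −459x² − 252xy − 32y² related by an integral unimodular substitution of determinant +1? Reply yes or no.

D₁ = 4752, D₂ = 4752
river cycle of f (length 6): (-32, 60, 9), (9, 66, -11), (-11, 66, 9), (9, 60, -32), (-32, 68, 1), (1, 68, -32)
river cycle of g (length 6): (-32, 60, 9), (9, 66, -11), (-11, 66, 9), (9, 60, -32), (-32, 68, 1), (1, 68, -32)
cycles coincide ⇒ equivalent

yes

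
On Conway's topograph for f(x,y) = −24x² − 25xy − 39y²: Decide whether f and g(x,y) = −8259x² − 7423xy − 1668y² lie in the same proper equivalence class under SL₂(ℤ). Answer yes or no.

D₁ = -3119, D₂ = -3119
f is negative-definite; reduce −f:
−f: translate: b→-23 (≡25 mod 48), so (24,25,39)→(24,-23,38)
−f: reduced (well bottom): (24,-23,38) with a≤c, −a<b≤a
flip sign back: reduced form of f is (-24,23,-38)
g is negative-definite; reduce −g:
−g: flip: (8259,7423,1668)→(1668,-7423,8259)
−g: translate: b→-751 (≡-7423 mod 3336), so (1668,-7423,8259)→(1668,-751,85)
−g: flip: (1668,-751,85)→(85,751,1668)
−g: translate: b→71 (≡751 mod 170), so (85,751,1668)→(85,71,24)
−g: flip: (85,71,24)→(24,-71,85)
−g: translate: b→-23 (≡-71 mod 48), so (24,-71,85)→(24,-23,38)
−g: reduced (well bottom): (24,-23,38) with a≤c, −a<b≤a
flip sign back: reduced form of g is (-24,23,-38)
reduced forms (-24, 23, -38) vs (-24, 23, -38) ⇒ equivalent

yes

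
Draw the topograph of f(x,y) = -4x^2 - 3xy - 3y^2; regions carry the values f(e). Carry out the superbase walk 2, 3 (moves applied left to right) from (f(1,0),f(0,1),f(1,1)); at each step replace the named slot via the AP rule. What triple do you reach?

start (-4,-3,-10) = (f(1,0),f(0,1),f(1,1))
replace slot 2: 2·((-4)+(-10)) − (-3) = -25 → (-4,-25,-10)
replace slot 3: 2·((-4)+(-25)) − (-10) = -48 → (-4,-25,-48)

-4,-25,-48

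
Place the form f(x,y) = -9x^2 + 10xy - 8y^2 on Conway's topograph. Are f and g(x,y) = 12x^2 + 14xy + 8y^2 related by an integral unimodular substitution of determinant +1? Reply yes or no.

D₁ = -188, D₂ = -188
f is negative-definite; reduce −f:
−f: translate: b→8 (≡-10 mod 18), so (9,-10,8)→(9,8,7)
−f: flip: (9,8,7)→(7,-8,9)
−f: translate: b→6 (≡-8 mod 14), so (7,-8,9)→(7,6,8)
−f: reduced (well bottom): (7,6,8) with a≤c, −a<b≤a
flip sign back: reduced form of f is (-7,-6,-8)
g: translate: b→-10 (≡14 mod 24), so (12,14,8)→(12,-10,6)
g: flip: (12,-10,6)→(6,10,12)
g: translate: b→-2 (≡10 mod 12), so (6,10,12)→(6,-2,8)
g: reduced (well bottom): (6,-2,8) with a≤c, −a<b≤a
reduced forms (-7, -6, -8) vs (6, -2, 8) ⇒ inequivalent

no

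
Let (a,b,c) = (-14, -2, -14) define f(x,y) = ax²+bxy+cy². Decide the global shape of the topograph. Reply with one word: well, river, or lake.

D = b²−4ac = (-2)² − 4·(-14)·(-14) = -780
D < 0 ⇒ definite ⇒ every region one sign ⇒ single well

well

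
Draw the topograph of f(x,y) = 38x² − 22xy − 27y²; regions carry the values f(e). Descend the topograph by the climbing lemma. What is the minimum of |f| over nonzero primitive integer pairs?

descent: ρ → (-27,22,38)  [lands on river]
river: ρ → (38,54,-11)
river: ρ → (-11,56,33)
river: ρ → (33,10,-34)
river: ρ → (-34,58,9)
river: ρ → (9,50,-58)
river: ρ → (-58,66,1)
river: ρ → (1,66,-58)
river: ρ → (-58,50,9)
river: ρ → (9,58,-34)
river: ρ → (-34,10,33)
river: ρ → (33,56,-11)
river: ρ → (-11,54,38)
river: ρ → (38,22,-27)
river: ρ → (-27,32,33)
river: ρ → (33,34,-26)
river: ρ → (-26,18,41)
river: ρ → (41,64,-3)
river: ρ → (-3,62,62)
river: ρ → (62,62,-3)
river: ρ → (-3,64,41)
river: ρ → (41,18,-26)
river: ρ → (-26,34,33)
river: ρ → (33,32,-27)
closes: descent 1, river 24
min |a| on river = 1

1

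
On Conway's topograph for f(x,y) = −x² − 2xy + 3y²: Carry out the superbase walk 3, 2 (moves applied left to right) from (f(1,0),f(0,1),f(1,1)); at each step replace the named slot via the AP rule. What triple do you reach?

start (-1,3,0) = (f(1,0),f(0,1),f(1,1))
replace slot 3: 2·((-1)+3) − 0 = 4 → (-1,3,4)
replace slot 2: 2·((-1)+4) − 3 = 3 → (-1,3,4)

-1,3,4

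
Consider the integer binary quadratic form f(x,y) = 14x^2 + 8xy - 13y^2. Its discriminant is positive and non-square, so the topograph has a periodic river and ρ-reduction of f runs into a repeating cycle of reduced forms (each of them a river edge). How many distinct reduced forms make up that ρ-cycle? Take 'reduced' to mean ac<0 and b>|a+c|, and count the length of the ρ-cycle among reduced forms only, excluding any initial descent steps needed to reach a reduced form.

D = 792, ⌊√D⌋ = 28
river: ρ → (-13,18,9)
river: ρ → (9,18,-13)
river: ρ → (-13,8,14)
river: ρ → (14,20,-7)
river: ρ → (-7,22,11)
river: ρ → (11,22,-7)
river: ρ → (-7,20,14)
river: ρ → (14,8,-13)
ρ-cycle length = 8 (tail of 0 descent steps not counted)

8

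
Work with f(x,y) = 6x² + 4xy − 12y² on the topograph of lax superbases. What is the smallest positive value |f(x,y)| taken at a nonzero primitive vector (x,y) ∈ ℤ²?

descent: ρ → (-12,-4,6)
descent: ρ → (6,16,-2)  [lands on river]
river: ρ → (-2,16,6)
river: ρ → (6,8,-10)
river: ρ → (-10,12,4)
river: ρ → (4,12,-10)
river: ρ → (-10,8,6)
closes: descent 2, river 6
min |a| on river = 2

2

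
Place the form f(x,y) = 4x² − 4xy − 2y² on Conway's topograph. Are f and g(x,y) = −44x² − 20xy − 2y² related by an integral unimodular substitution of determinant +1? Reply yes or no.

D₁ = 48, D₂ = 48
river cycle of f (length 2): (-2, 4, 4), (4, 4, -2)
river cycle of g (length 2): (-2, 4, 4), (4, 4, -2)
cycles coincide ⇒ equivalent

yes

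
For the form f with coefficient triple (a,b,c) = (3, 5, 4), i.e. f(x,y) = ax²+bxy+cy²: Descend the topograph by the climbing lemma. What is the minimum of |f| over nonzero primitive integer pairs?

translate: b→-1 (≡5 mod 6), so (3,5,4)→(3,-1,2)
flip: (3,-1,2)→(2,1,3)
reduced (well bottom): (2,1,3) with a≤c, −a<b≤a
well minimum = a = 2

2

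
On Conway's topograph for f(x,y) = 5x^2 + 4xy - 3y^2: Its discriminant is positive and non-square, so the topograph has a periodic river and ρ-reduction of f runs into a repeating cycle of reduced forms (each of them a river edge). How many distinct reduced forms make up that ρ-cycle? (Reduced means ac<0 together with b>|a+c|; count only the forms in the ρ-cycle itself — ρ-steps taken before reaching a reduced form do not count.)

D = 76, ⌊√D⌋ = 8
river: ρ → (-3,8,1)
river: ρ → (1,8,-3)
river: ρ → (-3,4,5)
river: ρ → (5,6,-2)
river: ρ → (-2,6,5)
river: ρ → (5,4,-3)
ρ-cycle length = 6 (tail of 0 descent steps not counted)

6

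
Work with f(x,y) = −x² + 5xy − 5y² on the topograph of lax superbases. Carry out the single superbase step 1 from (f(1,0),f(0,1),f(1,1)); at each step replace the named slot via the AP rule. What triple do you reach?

start (-1,-5,-1) = (f(1,0),f(0,1),f(1,1))
replace slot 1: 2·((-5)+(-1)) − (-1) = -11 → (-11,-5,-1)

-11,-5,-1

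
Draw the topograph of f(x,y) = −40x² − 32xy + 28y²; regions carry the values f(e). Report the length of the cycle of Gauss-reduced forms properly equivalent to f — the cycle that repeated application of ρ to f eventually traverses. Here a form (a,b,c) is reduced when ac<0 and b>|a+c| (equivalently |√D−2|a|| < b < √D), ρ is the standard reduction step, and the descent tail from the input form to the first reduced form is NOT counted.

D = 5504, ⌊√D⌋ = 74
descent: ρ → (28,32,-40)  [lands on river]
river: ρ → (-40,48,20)
river: ρ → (20,72,-4)
river: ρ → (-4,72,20)
river: ρ → (20,48,-40)
river: ρ → (-40,32,28)
river: ρ → (28,24,-44)
river: ρ → (-44,64,8)
river: ρ → (8,64,-44)
river: ρ → (-44,24,28)
ρ-cycle length = 10 (tail of 1 descent step not counted)

10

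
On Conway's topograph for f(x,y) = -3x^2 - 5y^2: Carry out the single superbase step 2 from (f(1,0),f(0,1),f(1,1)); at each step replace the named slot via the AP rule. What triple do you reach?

start (-3,-5,-8) = (f(1,0),f(0,1),f(1,1))
replace slot 2: 2·((-3)+(-8)) − (-5) = -17 → (-3,-17,-8)

-3,-17,-8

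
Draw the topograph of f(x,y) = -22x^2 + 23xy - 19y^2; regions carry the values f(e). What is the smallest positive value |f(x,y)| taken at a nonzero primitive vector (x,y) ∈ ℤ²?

translate: b→21 (≡-23 mod 44), so (22,-23,19)→(22,21,18)
flip: (22,21,18)→(18,-21,22)
translate: b→15 (≡-21 mod 36), so (18,-21,22)→(18,15,19)
reduced (well bottom): (18,15,19) with a≤c, −a<b≤a
well minimum |f| = |-18| = 18 (negative-definite)

18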